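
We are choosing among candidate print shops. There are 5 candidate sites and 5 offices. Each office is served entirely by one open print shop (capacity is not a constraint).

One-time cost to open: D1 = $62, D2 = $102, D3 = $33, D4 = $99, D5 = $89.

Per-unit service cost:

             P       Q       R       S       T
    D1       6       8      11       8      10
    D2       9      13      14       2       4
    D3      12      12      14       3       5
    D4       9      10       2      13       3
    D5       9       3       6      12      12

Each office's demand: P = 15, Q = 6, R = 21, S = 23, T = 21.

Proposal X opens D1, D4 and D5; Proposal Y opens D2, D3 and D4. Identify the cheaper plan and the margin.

Proposal Y is cheaper by 67.

Proposal X: {D1, D4, D5}: P→D1 6·15=90, Q→D5 3·6=18, R→D4 2·21=42, S→D1 8·23=184, T→D4 3·21=63. Service 397; fixed 250; total 647.
Proposal Y: {D2, D3, D4}: P→D2 9·15=135, Q→D4 10·6=60, R→D4 2·21=42, S→D2 2·23=46, T→D4 3·21=63. Service 346; fixed 234; total 580.
Difference: |647 − 580| = 67.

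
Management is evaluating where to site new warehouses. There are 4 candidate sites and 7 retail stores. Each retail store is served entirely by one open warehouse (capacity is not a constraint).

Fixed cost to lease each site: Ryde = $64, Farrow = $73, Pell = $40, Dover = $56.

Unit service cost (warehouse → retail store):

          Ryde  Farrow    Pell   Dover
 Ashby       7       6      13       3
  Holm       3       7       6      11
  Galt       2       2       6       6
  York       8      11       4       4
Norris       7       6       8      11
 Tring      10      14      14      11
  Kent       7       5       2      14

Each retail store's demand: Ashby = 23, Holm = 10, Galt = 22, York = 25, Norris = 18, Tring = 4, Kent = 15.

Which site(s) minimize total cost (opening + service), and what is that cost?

Open Ryde, Pell and Dover; minimum total cost 599.

For any fixed open set, each retail store goes to its cheapest open site; total = fixed + service.
{Ryde, Pell, Dover}: Ashby→Dover 3·23=69, Holm→Ryde 3·10=30, Galt→Ryde 2·22=44, York→Pell 4·25=100, Norris→Ryde 7·18=126, Tring→Ryde 10·4=40, Kent→Pell 2·15=30. Service 439; fixed 160; total 599.
{Farrow, Pell, Dover}: Ashby→Dover 3·23=69, Holm→Pell 6·10=60, Galt→Farrow 2·22=44, York→Pell 4·25=100, Norris→Farrow 6·18=108, Tring→Dover 11·4=44, Kent→Pell 2·15=30. Service 455; fixed 169; total 624.
{Ryde, Dover}: Ashby→Dover 3·23=69, Holm→Ryde 3·10=30, Galt→Ryde 2·22=44, York→Dover 4·25=100, Norris→Ryde 7·18=126, Tring→Ryde 10·4=40, Kent→Ryde 7·15=105. Service 514; fixed 120; total 634.
{Ryde, Farrow, Pell, Dover}: Ashby→Dover 3·23=69, Holm→Ryde 3·10=30, Galt→Ryde 2·22=44, York→Pell 4·25=100, Norris→Farrow 6·18=108, Tring→Ryde 10·4=40, Kent→Pell 2·15=30. Service 421; fixed 233; total 654.
No other subset beats 599.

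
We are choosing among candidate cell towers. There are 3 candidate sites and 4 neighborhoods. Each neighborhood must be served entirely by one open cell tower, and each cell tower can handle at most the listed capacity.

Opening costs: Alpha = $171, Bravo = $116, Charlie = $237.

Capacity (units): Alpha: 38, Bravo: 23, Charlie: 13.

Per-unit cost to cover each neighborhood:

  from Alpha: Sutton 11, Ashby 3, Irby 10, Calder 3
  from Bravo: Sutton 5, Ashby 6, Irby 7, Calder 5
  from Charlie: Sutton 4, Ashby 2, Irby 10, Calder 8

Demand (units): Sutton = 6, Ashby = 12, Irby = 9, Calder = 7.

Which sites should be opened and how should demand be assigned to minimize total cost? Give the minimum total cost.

Minimum total cost: 384

Open {Alpha}: Sutton→Alpha 11·6=66, Ashby→Alpha 3·12=36, Irby→Alpha 10·9=90, Calder→Alpha 3·7=21.
Loads: Alpha carries 34/38. Service 213; fixed 171; total 384.
Next best feasible plan costs 437.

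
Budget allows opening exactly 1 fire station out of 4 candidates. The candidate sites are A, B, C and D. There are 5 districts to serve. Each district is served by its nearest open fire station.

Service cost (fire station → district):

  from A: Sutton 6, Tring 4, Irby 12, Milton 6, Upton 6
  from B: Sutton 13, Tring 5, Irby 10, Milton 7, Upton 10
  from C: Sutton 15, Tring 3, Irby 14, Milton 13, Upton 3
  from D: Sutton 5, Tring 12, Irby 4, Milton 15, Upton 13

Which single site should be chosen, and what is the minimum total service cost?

With exactly 1 open, each district uses its cheapest among the chosen.
{A}: Sutton→A 6, Tring→A 4, Irby→A 12, Milton→A 6, Upton→A 6. Service cost 34.
{B}: service cost 45
{C}: service cost 48
Among all 4 size-1 choices, {A} is lowest.

Choose A only; total service cost 34.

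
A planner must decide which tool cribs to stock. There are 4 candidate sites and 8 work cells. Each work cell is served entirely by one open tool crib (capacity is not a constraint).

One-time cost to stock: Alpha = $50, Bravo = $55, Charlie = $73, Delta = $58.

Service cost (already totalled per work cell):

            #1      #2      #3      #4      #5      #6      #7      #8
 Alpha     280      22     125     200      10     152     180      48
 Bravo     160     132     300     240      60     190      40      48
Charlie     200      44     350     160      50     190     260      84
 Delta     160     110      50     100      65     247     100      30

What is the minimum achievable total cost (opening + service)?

Minimum total cost: 727

For any fixed open set, each work cell goes to its cheapest open site; total = fixed + service.
{Alpha, Bravo, Delta}: #1→Bravo 160, #2→Alpha 22, #3→Delta 50, #4→Delta 100, #5→Alpha 10, #6→Alpha 152, #7→Bravo 40, #8→Delta 30. Service 564; fixed 163; total 727.
{Alpha, Delta}: service 624 + fixed 108 = 732
{Alpha, Bravo, Charlie, Delta}: #1→Bravo 160, #2→Alpha 22, #3→Delta 50, #4→Delta 100, #5→Alpha 10, #6→Alpha 152, #7→Bravo 40, #8→Delta 30. Service 564; fixed 236; total 800.
{Alpha}: service 1017 + fixed 50 = 1067
(All 15 nonempty subsets were checked; Alpha, Bravo and Delta is lowest.)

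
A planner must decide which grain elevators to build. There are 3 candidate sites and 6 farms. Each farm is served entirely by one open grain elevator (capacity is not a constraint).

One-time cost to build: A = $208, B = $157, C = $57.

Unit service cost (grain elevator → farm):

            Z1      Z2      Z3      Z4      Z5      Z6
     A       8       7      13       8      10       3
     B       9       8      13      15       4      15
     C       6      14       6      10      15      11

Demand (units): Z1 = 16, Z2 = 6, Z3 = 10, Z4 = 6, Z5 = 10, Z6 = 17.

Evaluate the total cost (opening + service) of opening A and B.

Total cost: 804

Each farm is assigned to its cheapest site among the open ones.
{A, B}: Z1→A 8·16=128, Z2→A 7·6=42, Z3→A 13·10=130, Z4→A 8·6=48, Z5→B 4·10=40, Z6→A 3·17=51. Service 439; fixed 365; total 804.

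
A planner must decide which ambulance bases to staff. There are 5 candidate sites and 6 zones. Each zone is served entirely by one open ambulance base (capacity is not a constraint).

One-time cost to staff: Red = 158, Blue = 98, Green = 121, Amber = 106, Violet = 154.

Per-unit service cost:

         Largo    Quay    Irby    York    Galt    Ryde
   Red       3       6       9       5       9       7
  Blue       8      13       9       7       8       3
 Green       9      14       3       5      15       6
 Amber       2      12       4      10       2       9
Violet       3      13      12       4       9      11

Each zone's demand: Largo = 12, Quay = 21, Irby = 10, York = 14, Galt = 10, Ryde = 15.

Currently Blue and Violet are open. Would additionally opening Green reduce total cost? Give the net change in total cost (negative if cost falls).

No — net change +61 (cost rises by 61).

Current service cost with {Blue, Violet}: 580.
Adding Green: each zone re-picks its cheapest; new service cost 520, saving 60.
Extra fixed cost: 121. Net change = 121 − 60 = 61.
(Totals: 832 → 893.)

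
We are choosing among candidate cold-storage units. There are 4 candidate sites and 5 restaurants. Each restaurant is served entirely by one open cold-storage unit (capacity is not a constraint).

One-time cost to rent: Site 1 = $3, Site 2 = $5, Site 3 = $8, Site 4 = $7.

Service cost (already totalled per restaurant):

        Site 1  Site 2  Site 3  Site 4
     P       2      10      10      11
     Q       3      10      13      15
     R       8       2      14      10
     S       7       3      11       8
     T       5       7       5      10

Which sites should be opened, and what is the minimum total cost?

Open Site 1 and Site 2; minimum total cost 23.

For any fixed open set, each restaurant goes to its cheapest open site; total = fixed + service.
{Site 1, Site 2}: P→Site 1 2, Q→Site 1 3, R→Site 2 2, S→Site 2 3, T→Site 1 5. Service 15; fixed 8; total 23.
{Site 1}: service 25 + fixed 3 = 28
{Site 1, Site 2, Site 4}: P→Site 1 2, Q→Site 1 3, R→Site 2 2, S→Site 2 3, T→Site 1 5. Service 15; fixed 15; total 30.
{Site 1, Site 2, Site 3, Site 4}: P→Site 1 2, Q→Site 1 3, R→Site 2 2, S→Site 2 3, T→Site 1 5. Service 15; fixed 23; total 38.
No other subset beats 23.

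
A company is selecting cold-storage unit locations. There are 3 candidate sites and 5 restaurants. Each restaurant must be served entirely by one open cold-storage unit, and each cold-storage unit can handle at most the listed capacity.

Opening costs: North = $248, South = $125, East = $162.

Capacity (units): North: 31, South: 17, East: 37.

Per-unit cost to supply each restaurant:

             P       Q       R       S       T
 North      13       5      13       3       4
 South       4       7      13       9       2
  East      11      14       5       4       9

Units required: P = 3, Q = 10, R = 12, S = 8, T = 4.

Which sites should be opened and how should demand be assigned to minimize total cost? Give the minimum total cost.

Minimum total cost: 463

Open {East}: P→East 11·3=33, Q→East 14·10=140, R→East 5·12=60, S→East 4·8=32, T→East 9·4=36.
Loads: East carries 37/37. Service 301; fixed 162; total 463.
Next best feasible plan costs 469.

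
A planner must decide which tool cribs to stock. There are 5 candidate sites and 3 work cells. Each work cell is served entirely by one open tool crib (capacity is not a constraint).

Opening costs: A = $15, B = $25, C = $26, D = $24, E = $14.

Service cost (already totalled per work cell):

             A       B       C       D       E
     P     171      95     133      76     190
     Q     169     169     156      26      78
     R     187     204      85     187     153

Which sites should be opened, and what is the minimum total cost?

For any fixed open set, each work cell goes to its cheapest open site; total = fixed + service.
{C, D}: P→D 76, Q→D 26, R→C 85. Service 187; fixed 50; total 237.
{C, D, E}: P→D 76, Q→D 26, R→C 85. Service 187; fixed 64; total 251.
{A, C, D}: P→D 76, Q→D 26, R→C 85. Service 187; fixed 65; total 252.
{A, B, C, D, E}: P→D 76, Q→D 26, R→C 85. Service 187; fixed 104; total 291.
No other subset beats 237.

Open C and D; minimum total cost 237.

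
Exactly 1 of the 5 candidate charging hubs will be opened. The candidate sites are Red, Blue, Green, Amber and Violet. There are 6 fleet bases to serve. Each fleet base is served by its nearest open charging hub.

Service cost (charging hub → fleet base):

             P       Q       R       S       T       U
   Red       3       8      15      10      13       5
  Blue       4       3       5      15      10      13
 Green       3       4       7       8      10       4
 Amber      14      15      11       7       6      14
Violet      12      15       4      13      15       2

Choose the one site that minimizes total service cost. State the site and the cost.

Choose Green only; total service cost 36.

With exactly 1 open, each fleet base uses its cheapest among the chosen.
{Green}: P→Green 3, Q→Green 4, R→Green 7, S→Green 8, T→Green 10, U→Green 4. Service cost 36.
{Blue}: service cost 50
{Red}: service cost 54
Among all 5 size-1 choices, {Green} is lowest.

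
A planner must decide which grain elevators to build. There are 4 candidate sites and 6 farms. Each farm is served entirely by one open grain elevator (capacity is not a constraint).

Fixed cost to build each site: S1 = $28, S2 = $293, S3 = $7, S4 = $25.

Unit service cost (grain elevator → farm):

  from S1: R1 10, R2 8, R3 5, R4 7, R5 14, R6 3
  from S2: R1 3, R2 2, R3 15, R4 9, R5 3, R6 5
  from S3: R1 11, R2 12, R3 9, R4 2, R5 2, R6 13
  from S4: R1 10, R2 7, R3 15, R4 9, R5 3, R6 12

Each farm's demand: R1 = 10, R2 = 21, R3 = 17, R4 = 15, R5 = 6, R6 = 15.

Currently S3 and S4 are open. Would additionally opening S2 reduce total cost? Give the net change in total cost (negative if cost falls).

Current service cost with {S3, S4}: 622.
Adding S2: each farm re-picks its cheapest; new service cost 342, saving 280.
Extra fixed cost: 293. Net change = 293 − 280 = 13.
(Totals: 654 → 667.)

No — net change +13 (cost rises by 13).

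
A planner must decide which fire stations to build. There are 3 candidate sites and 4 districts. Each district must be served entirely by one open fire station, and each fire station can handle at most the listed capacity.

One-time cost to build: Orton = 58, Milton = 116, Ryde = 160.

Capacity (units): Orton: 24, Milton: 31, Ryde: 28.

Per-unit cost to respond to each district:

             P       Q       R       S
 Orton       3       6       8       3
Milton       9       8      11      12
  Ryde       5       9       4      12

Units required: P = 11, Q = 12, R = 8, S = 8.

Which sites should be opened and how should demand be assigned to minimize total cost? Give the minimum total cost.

Open {Orton, Ryde}: P→Ryde 5·11=55, Q→Orton 6·12=72, R→Ryde 4·8=32, S→Orton 3·8=24.
Loads: Orton carries 20/24, Ryde carries 19/28. Service 183; fixed 218; total 401.
Next best feasible plan costs 415.

Minimum total cost: 401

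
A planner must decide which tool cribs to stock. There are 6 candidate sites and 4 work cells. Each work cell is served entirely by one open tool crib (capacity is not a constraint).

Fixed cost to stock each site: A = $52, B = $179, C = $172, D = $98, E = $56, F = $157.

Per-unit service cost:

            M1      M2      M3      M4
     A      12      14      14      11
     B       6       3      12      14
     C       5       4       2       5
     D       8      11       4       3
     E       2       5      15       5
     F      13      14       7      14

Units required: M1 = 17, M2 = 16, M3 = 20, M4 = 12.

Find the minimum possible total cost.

For any fixed open set, each work cell goes to its cheapest open site; total = fixed + service.
{D, E}: M1→E 2·17=34, M2→E 5·16=80, M3→D 4·20=80, M4→D 3·12=36. Service 230; fixed 154; total 384.
{C}: M1→C 5·17=85, M2→C 4·16=64, M3→C 2·20=40, M4→C 5·12=60. Service 249; fixed 172; total 421.
{C, E}: service 198 + fixed 228 = 426
{A, B, C, D, E, F}: M1→E 2·17=34, M2→B 3·16=48, M3→C 2·20=40, M4→D 3·12=36. Service 158; fixed 714; total 872.
No other subset beats 384.

Minimum total cost: 384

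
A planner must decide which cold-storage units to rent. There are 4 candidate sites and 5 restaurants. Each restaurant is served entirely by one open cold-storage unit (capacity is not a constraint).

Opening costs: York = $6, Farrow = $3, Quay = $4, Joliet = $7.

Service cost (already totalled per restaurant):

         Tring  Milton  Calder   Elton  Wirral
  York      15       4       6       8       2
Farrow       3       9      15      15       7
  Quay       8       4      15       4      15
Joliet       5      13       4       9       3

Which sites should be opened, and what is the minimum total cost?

For any fixed open set, each restaurant goes to its cheapest open site; total = fixed + service.
{Quay, Joliet}: Tring→Joliet 5, Milton→Quay 4, Calder→Joliet 4, Elton→Quay 4, Wirral→Joliet 3. Service 20; fixed 11; total 31.
{York, Farrow}: Tring→Farrow 3, Milton→York 4, Calder→York 6, Elton→York 8, Wirral→York 2. Service 23; fixed 9; total 32.
{York, Farrow, Quay}: service 19 + fixed 13 = 32
{York, Farrow, Quay, Joliet}: service 17 + fixed 20 = 37
(All 15 nonempty subsets were checked; Quay and Joliet is lowest.)

Open Quay and Joliet; minimum total cost 31.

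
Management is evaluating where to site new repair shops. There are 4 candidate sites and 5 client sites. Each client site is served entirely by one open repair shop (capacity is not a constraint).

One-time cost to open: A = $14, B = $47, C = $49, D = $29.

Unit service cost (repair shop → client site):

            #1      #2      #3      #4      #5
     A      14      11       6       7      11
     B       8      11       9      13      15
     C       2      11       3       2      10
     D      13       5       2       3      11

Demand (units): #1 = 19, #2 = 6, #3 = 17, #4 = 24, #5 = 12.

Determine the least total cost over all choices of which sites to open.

Minimum total cost: 348

For any fixed open set, each client site goes to its cheapest open site; total = fixed + service.
{C, D}: #1→C 2·19=38, #2→D 5·6=30, #3→D 2·17=34, #4→C 2·24=48, #5→C 10·12=120. Service 270; fixed 78; total 348.
{A, C, D}: #1→C 2·19=38, #2→D 5·6=30, #3→D 2·17=34, #4→C 2·24=48, #5→C 10·12=120. Service 270; fixed 92; total 362.
{C}: service 323 + fixed 49 = 372
{A, B, C, D}: service 270 + fixed 139 = 409
No other subset beats 348.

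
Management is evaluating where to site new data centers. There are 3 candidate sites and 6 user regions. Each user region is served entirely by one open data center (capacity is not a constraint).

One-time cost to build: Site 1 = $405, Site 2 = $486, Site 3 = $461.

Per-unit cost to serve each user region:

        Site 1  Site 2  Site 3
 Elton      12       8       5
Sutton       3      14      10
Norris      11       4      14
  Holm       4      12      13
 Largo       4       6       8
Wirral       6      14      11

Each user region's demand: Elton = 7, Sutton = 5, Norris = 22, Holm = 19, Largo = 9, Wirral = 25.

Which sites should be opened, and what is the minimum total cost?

Open Site 1 only; minimum total cost 1008.

For any fixed open set, each user region goes to its cheapest open site; total = fixed + service.
{Site 1}: Elton→Site 1 12·7=84, Sutton→Site 1 3·5=15, Norris→Site 1 11·22=242, Holm→Site 1 4·19=76, Largo→Site 1 4·9=36, Wirral→Site 1 6·25=150. Service 603; fixed 405; total 1008.
{Site 1, Site 2}: Elton→Site 2 8·7=56, Sutton→Site 1 3·5=15, Norris→Site 2 4·22=88, Holm→Site 1 4·19=76, Largo→Site 1 4·9=36, Wirral→Site 1 6·25=150. Service 421; fixed 891; total 1312.
{Site 2}: service 846 + fixed 486 = 1332
{Site 1, Site 2, Site 3}: service 400 + fixed 1352 = 1752
No other subset beats 1008.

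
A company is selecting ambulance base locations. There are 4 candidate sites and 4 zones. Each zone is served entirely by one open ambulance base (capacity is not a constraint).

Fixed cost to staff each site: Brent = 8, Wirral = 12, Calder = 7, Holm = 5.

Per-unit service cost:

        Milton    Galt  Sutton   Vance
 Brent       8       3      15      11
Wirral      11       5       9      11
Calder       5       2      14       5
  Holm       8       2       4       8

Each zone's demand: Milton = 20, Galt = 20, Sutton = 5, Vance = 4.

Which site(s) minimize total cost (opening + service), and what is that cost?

For any fixed open set, each zone goes to its cheapest open site; total = fixed + service.
{Calder, Holm}: Milton→Calder 5·20=100, Galt→Calder 2·20=40, Sutton→Holm 4·5=20, Vance→Calder 5·4=20. Service 180; fixed 12; total 192.
{Brent, Calder, Holm}: service 180 + fixed 20 = 200
{Wirral, Calder, Holm}: Milton→Calder 5·20=100, Galt→Calder 2·20=40, Sutton→Holm 4·5=20, Vance→Calder 5·4=20. Service 180; fixed 24; total 204.
{Brent, Wirral, Calder, Holm}: service 180 + fixed 32 = 212
No other subset beats 192.

Open Calder and Holm; minimum total cost 192.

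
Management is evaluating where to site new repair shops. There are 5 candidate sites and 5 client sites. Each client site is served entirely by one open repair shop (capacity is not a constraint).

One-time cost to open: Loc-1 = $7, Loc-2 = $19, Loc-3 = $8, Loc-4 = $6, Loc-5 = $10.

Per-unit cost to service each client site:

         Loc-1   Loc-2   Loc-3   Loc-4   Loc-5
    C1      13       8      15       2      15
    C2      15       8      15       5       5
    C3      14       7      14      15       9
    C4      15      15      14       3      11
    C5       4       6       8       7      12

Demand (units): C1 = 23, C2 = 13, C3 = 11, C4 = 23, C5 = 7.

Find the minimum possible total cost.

Minimum total cost: 317

For any fixed open set, each client site goes to its cheapest open site; total = fixed + service.
{Loc-1, Loc-2, Loc-4}: C1→Loc-4 2·23=46, C2→Loc-4 5·13=65, C3→Loc-2 7·11=77, C4→Loc-4 3·23=69, C5→Loc-1 4·7=28. Service 285; fixed 32; total 317.
{Loc-2, Loc-4}: service 299 + fixed 25 = 324
{Loc-1, Loc-2, Loc-3, Loc-4}: C1→Loc-4 2·23=46, C2→Loc-4 5·13=65, C3→Loc-2 7·11=77, C4→Loc-4 3·23=69, C5→Loc-1 4·7=28. Service 285; fixed 40; total 325.
{Loc-1, Loc-2, Loc-3, Loc-4, Loc-5}: C1→Loc-4 2·23=46, C2→Loc-4 5·13=65, C3→Loc-2 7·11=77, C4→Loc-4 3·23=69, C5→Loc-1 4·7=28. Service 285; fixed 50; total 335.
No other subset beats 317.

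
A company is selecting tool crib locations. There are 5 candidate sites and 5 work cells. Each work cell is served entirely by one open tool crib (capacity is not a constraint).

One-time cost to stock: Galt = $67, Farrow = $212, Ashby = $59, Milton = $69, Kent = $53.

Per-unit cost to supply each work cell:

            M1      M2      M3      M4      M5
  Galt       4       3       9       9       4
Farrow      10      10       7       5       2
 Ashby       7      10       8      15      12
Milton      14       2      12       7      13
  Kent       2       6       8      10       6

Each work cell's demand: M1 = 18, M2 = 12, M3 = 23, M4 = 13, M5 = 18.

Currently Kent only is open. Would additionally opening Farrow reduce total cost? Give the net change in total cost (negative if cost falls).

Current service cost with {Kent}: 530.
Adding Farrow: each work cell re-picks its cheapest; new service cost 370, saving 160.
Extra fixed cost: 212. Net change = 212 − 160 = 52.
(Totals: 583 → 635.)

No — net change +52 (cost rises by 52).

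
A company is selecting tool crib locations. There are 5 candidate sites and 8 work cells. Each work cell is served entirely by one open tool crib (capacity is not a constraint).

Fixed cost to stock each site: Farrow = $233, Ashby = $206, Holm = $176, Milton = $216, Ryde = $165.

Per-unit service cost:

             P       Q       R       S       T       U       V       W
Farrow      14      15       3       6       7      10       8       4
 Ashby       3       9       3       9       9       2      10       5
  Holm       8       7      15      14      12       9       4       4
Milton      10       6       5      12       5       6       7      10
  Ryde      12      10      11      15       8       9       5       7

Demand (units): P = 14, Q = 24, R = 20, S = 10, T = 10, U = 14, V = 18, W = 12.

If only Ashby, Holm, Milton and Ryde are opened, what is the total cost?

Total cost: 1297

Each work cell is assigned to its cheapest site among the open ones.
{Ashby, Holm, Milton, Ryde}: P→Ashby 3·14=42, Q→Milton 6·24=144, R→Ashby 3·20=60, S→Ashby 9·10=90, T→Milton 5·10=50, U→Ashby 2·14=28, V→Holm 4·18=72, W→Holm 4·12=48. Service 534; fixed 763; total 1297.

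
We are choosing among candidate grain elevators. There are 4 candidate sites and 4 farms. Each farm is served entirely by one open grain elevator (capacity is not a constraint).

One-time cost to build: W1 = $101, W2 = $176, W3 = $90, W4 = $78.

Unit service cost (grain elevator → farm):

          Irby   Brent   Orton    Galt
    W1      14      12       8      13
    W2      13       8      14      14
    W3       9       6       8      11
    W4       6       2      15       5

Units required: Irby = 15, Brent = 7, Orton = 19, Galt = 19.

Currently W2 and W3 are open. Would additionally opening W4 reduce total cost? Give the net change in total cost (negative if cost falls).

Current service cost with {W2, W3}: 538.
Adding W4: each farm re-picks its cheapest; new service cost 351, saving 187.
Extra fixed cost: 78. Net change = 78 − 187 = -109.
(Totals: 804 → 695.)

Yes — net change −109 (cost falls by 109).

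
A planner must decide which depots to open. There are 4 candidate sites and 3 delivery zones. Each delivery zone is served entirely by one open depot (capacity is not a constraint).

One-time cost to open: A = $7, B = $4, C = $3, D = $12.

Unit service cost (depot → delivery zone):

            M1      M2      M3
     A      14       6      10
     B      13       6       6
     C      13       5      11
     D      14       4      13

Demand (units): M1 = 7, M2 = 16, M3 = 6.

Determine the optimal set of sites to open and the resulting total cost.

For any fixed open set, each delivery zone goes to its cheapest open site; total = fixed + service.
{B, D}: M1→B 13·7=91, M2→D 4·16=64, M3→B 6·6=36. Service 191; fixed 16; total 207.
{B, C, D}: service 191 + fixed 19 = 210
{A, B, D}: M1→B 13·7=91, M2→D 4·16=64, M3→B 6·6=36. Service 191; fixed 23; total 214.
{A, B, C, D}: service 191 + fixed 26 = 217
No other subset beats 207.

Open B and D; minimum total cost 207.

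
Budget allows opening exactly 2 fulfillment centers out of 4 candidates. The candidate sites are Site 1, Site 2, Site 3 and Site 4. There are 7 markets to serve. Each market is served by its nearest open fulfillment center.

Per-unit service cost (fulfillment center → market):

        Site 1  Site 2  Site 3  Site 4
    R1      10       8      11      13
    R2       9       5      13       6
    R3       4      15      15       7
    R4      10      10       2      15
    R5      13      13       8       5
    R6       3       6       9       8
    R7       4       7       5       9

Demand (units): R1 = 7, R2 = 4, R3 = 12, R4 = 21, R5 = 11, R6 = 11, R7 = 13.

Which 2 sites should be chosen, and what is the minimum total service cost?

With exactly 2 open, each market uses its cheapest among the chosen.
{Site 1, Site 3}: R1→Site 1 10·7=70, R2→Site 1 9·4=36, R3→Site 1 4·12=48, R4→Site 3 2·21=42, R5→Site 3 8·11=88, R6→Site 1 3·11=33, R7→Site 1 4·13=52. Service cost 369.
{Site 3, Site 4}: service cost 435
{Site 1, Site 4}: service cost 492
Among all 6 size-2 choices, {Site 1, Site 3} is lowest.

Choose Site 1 and Site 3; total service cost 369.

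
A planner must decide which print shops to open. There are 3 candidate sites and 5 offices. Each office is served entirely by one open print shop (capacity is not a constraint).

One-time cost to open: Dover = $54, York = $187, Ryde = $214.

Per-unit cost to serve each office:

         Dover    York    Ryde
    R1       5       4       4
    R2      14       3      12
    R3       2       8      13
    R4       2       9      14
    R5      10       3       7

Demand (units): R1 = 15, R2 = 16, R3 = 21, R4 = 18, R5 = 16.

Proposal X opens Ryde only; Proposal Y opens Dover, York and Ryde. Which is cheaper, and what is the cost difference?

Proposal X: {Ryde}: R1→Ryde 4·15=60, R2→Ryde 12·16=192, R3→Ryde 13·21=273, R4→Ryde 14·18=252, R5→Ryde 7·16=112. Service 889; fixed 214; total 1103.
Proposal Y: {Dover, York, Ryde}: R1→York 4·15=60, R2→York 3·16=48, R3→Dover 2·21=42, R4→Dover 2·18=36, R5→York 3·16=48. Service 234; fixed 455; total 689.
Difference: |1103 − 689| = 414.

Proposal Y is cheaper by 414.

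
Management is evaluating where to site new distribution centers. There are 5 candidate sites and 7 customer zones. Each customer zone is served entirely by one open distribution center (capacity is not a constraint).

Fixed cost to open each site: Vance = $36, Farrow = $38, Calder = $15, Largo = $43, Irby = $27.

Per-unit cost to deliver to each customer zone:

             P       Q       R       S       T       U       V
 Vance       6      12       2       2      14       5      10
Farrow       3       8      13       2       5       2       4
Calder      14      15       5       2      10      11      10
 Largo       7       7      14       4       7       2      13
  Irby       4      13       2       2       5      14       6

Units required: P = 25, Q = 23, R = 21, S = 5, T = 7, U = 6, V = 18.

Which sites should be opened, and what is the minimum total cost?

For any fixed open set, each customer zone goes to its cheapest open site; total = fixed + service.
{Farrow, Irby}: P→Farrow 3·25=75, Q→Farrow 8·23=184, R→Irby 2·21=42, S→Farrow 2·5=10, T→Farrow 5·7=35, U→Farrow 2·6=12, V→Farrow 4·18=72. Service 430; fixed 65; total 495.
{Vance, Farrow}: service 430 + fixed 74 = 504
{Farrow, Calder, Irby}: P→Farrow 3·25=75, Q→Farrow 8·23=184, R→Irby 2·21=42, S→Farrow 2·5=10, T→Farrow 5·7=35, U→Farrow 2·6=12, V→Farrow 4·18=72. Service 430; fixed 80; total 510.
{Vance, Farrow, Calder, Largo, Irby}: service 407 + fixed 159 = 566
No other subset beats 495.

Open Farrow and Irby; minimum total cost 495.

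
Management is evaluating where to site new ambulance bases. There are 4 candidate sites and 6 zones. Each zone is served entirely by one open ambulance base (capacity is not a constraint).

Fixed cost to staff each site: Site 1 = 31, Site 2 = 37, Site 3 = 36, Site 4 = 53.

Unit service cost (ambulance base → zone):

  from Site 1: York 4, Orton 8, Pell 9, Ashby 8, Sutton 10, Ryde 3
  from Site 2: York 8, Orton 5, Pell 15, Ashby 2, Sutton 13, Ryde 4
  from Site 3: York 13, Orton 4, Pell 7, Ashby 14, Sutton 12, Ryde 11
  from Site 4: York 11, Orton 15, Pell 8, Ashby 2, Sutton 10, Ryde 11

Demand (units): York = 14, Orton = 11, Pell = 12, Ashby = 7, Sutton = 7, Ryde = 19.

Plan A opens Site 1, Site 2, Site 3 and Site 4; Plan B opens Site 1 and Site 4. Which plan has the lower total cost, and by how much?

Plan B is cheaper by 17.

Plan A: {Site 1, Site 2, Site 3, Site 4}: York→Site 1 4·14=56, Orton→Site 3 4·11=44, Pell→Site 3 7·12=84, Ashby→Site 2 2·7=14, Sutton→Site 1 10·7=70, Ryde→Site 1 3·19=57. Service 325; fixed 157; total 482.
Plan B: {Site 1, Site 4}: York→Site 1 4·14=56, Orton→Site 1 8·11=88, Pell→Site 4 8·12=96, Ashby→Site 4 2·7=14, Sutton→Site 1 10·7=70, Ryde→Site 1 3·19=57. Service 381; fixed 84; total 465.
Difference: |482 − 465| = 17.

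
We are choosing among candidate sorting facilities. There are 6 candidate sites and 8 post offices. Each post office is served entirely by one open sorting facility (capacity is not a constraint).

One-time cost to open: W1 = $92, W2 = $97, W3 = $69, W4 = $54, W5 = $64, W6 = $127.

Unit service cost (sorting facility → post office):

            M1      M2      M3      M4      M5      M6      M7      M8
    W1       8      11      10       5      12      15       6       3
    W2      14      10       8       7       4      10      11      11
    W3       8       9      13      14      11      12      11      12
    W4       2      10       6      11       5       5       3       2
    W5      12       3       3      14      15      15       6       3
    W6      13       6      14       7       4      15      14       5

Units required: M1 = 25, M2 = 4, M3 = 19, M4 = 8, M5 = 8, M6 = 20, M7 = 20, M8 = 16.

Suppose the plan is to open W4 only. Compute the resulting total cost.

Total cost: 578

Each post office is assigned to its cheapest site among the open ones.
{W4}: M1→W4 2·25=50, M2→W4 10·4=40, M3→W4 6·19=114, M4→W4 11·8=88, M5→W4 5·8=40, M6→W4 5·20=100, M7→W4 3·20=60, M8→W4 2·16=32. Service 524; fixed 54; total 578.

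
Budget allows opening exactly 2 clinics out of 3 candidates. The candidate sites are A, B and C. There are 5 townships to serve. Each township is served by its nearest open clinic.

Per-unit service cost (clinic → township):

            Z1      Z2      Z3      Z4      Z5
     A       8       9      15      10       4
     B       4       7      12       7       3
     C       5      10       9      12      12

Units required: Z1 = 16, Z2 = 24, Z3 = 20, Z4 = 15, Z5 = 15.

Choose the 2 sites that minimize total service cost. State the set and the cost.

Choose B and C; total service cost 562.

With exactly 2 open, each township uses its cheapest among the chosen.
{B, C}: Z1→B 4·16=64, Z2→B 7·24=168, Z3→C 9·20=180, Z4→B 7·15=105, Z5→B 3·15=45. Service cost 562.
{A, B}: service cost 622
{A, C}: service cost 686
Among all 3 size-2 choices, {B, C} is lowest.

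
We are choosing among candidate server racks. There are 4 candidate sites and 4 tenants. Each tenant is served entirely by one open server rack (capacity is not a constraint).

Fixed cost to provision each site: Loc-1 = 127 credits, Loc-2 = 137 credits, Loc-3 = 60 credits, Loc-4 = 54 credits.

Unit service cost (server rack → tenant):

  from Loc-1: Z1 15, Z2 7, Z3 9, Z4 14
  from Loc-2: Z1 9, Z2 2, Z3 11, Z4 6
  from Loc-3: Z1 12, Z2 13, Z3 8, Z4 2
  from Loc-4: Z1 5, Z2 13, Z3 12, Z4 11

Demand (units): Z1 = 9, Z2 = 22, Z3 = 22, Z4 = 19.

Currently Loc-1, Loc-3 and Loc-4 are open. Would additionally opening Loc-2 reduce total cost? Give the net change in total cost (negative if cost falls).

Current service cost with {Loc-1, Loc-3, Loc-4}: 413.
Adding Loc-2: each tenant re-picks its cheapest; new service cost 303, saving 110.
Extra fixed cost: 137. Net change = 137 − 110 = 27.
(Totals: 654 → 681.)

No — net change +27 (cost rises by 27).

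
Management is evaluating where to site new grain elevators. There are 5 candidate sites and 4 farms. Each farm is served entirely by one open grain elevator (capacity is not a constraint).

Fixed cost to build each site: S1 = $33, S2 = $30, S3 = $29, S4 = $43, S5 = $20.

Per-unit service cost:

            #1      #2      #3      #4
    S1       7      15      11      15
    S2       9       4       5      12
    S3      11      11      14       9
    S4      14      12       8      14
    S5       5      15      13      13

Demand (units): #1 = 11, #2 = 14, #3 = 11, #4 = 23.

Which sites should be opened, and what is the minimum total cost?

For any fixed open set, each farm goes to its cheapest open site; total = fixed + service.
{S2, S3, S5}: #1→S5 5·11=55, #2→S2 4·14=56, #3→S2 5·11=55, #4→S3 9·23=207. Service 373; fixed 79; total 452.
{S2, S3}: #1→S2 9·11=99, #2→S2 4·14=56, #3→S2 5·11=55, #4→S3 9·23=207. Service 417; fixed 59; total 476.
{S1, S2, S3, S5}: #1→S5 5·11=55, #2→S2 4·14=56, #3→S2 5·11=55, #4→S3 9·23=207. Service 373; fixed 112; total 485.
{S1, S2, S3, S4, S5}: #1→S5 5·11=55, #2→S2 4·14=56, #3→S2 5·11=55, #4→S3 9·23=207. Service 373; fixed 155; total 528.
No other subset beats 452.

Open S2, S3 and S5; minimum total cost 452.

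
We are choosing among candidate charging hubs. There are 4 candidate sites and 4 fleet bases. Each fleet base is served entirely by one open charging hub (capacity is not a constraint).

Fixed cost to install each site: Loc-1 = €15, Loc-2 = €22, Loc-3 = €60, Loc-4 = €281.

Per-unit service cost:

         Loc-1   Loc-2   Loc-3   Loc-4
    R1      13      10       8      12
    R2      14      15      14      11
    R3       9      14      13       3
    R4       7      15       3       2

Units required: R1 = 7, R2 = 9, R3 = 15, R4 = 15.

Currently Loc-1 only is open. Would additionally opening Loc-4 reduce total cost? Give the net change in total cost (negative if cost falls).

No — net change +82 (cost rises by 82).

Current service cost with {Loc-1}: 457.
Adding Loc-4: each fleet base re-picks its cheapest; new service cost 258, saving 199.
Extra fixed cost: 281. Net change = 281 − 199 = 82.
(Totals: 472 → 554.)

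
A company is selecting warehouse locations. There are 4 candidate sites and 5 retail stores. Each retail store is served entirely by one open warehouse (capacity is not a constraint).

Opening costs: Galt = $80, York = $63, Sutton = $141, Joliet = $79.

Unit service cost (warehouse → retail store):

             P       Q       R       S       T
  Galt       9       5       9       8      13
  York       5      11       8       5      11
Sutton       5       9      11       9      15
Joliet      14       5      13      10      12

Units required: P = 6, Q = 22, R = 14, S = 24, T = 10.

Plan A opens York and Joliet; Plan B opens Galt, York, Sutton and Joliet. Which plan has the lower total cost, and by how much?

Plan A is cheaper by 221.

Plan A: {York, Joliet}: P→York 5·6=30, Q→Joliet 5·22=110, R→York 8·14=112, S→York 5·24=120, T→York 11·10=110. Service 482; fixed 142; total 624.
Plan B: {Galt, York, Sutton, Joliet}: P→York 5·6=30, Q→Galt 5·22=110, R→York 8·14=112, S→York 5·24=120, T→York 11·10=110. Service 482; fixed 363; total 845.
Difference: |624 − 845| = 221.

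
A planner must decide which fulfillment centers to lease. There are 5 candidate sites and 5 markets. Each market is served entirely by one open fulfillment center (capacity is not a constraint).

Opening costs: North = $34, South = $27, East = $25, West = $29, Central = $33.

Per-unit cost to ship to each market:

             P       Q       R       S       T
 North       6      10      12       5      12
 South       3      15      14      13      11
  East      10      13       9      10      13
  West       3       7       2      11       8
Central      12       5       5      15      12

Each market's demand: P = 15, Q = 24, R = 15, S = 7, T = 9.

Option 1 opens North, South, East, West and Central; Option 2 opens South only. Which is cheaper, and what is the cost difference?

Option 1: {North, South, East, West, Central}: P→South 3·15=45, Q→Central 5·24=120, R→West 2·15=30, S→North 5·7=35, T→West 8·9=72. Service 302; fixed 148; total 450.
Option 2: {South}: P→South 3·15=45, Q→South 15·24=360, R→South 14·15=210, S→South 13·7=91, T→South 11·9=99. Service 805; fixed 27; total 832.
Difference: |450 − 832| = 382.

Option 1 is cheaper by 382.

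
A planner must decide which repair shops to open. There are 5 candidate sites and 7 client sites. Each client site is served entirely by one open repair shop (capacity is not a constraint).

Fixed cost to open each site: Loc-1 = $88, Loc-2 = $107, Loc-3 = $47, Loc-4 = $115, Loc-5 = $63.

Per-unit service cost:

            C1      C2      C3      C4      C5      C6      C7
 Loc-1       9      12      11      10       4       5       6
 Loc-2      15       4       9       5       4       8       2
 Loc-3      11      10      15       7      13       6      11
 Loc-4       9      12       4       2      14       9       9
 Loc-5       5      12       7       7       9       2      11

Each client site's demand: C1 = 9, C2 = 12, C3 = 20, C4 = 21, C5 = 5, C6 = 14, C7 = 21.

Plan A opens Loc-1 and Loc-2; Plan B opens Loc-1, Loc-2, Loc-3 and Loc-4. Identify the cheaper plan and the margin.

Plan A: {Loc-1, Loc-2}: C1→Loc-1 9·9=81, C2→Loc-2 4·12=48, C3→Loc-2 9·20=180, C4→Loc-2 5·21=105, C5→Loc-1 4·5=20, C6→Loc-1 5·14=70, C7→Loc-2 2·21=42. Service 546; fixed 195; total 741.
Plan B: {Loc-1, Loc-2, Loc-3, Loc-4}: C1→Loc-1 9·9=81, C2→Loc-2 4·12=48, C3→Loc-4 4·20=80, C4→Loc-4 2·21=42, C5→Loc-1 4·5=20, C6→Loc-1 5·14=70, C7→Loc-2 2·21=42. Service 383; fixed 357; total 740.
Difference: |741 − 740| = 1.

Plan B is cheaper by 1.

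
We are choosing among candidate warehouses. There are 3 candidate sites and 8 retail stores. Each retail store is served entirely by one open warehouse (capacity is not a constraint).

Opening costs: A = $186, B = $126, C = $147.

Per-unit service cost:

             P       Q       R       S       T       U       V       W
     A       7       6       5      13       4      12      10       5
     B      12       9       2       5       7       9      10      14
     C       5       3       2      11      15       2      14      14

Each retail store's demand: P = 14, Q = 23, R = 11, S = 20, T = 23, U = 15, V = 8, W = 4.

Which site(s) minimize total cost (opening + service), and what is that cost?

For any fixed open set, each retail store goes to its cheapest open site; total = fixed + service.
{B, C}: P→C 5·14=70, Q→C 3·23=69, R→B 2·11=22, S→B 5·20=100, T→B 7·23=161, U→C 2·15=30, V→B 10·8=80, W→B 14·4=56. Service 588; fixed 273; total 861.
{A, C}: P→C 5·14=70, Q→C 3·23=69, R→C 2·11=22, S→C 11·20=220, T→A 4·23=92, U→C 2·15=30, V→A 10·8=80, W→A 5·4=20. Service 603; fixed 333; total 936.
{A, B, C}: service 483 + fixed 459 = 942
{B}: P→B 12·14=168, Q→B 9·23=207, R→B 2·11=22, S→B 5·20=100, T→B 7·23=161, U→B 9·15=135, V→B 10·8=80, W→B 14·4=56. Service 929; fixed 126; total 1055.
No other subset beats 861.

Open B and C; minimum total cost 861.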